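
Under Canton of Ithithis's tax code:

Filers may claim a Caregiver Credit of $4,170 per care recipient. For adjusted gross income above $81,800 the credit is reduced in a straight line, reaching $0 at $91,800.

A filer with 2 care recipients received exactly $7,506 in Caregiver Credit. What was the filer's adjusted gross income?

Full credit = 2 × $4,170 = $8,340.
$7,506 is 7,506/8,340 of the full $8,340, so 834/8,340 of the $10,000 range has been used: income = $81,800 + $10,000 × 834/8,340 = $82,800.

$82,800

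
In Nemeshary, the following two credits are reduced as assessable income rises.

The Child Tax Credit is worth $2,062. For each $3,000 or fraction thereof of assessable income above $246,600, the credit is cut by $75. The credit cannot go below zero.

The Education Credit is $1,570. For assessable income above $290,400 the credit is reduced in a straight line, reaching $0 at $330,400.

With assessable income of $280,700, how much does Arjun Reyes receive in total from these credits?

Child Tax Credit: income exceeds $246,600 by $34,100, which is 12 full-or-partial $3,000 increments; reduction = 12 × $75 = $900, leaving $1,162.
Education Credit: $280,700 is at or below the $290,400 threshold, so the full $1,570 applies.
Total: $1,162 + $1,570 = $2,732.

$2,732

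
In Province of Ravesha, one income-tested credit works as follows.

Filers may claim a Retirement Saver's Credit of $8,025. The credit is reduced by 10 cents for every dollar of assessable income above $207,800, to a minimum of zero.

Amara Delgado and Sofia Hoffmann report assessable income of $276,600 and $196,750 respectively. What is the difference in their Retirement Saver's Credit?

$6,880

Amara ($276,600): Retirement Saver's Credit: 10% of the $68,800 excess over $207,800 is $6,880; credit = $8,025 − $6,880 = $1,145.
Sofia ($196,750): Retirement Saver's Credit: $196,750 is at or below the $207,800 threshold, so the full $8,025 applies.
Difference: |$1,145 − $8,025| = $6,880.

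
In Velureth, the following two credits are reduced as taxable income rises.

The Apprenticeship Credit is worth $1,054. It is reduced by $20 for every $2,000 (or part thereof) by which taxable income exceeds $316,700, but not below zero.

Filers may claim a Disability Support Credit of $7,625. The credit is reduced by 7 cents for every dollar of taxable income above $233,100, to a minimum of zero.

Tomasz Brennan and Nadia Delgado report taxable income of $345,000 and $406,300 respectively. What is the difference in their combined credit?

$600

Tomasz ($345,000): Apprenticeship Credit: income exceeds $316,700 by $28,300, which is 15 full-or-partial $2,000 increments; reduction = 15 × $20 = $300, leaving $754. Disability Support Credit: 7% of the $111,900 excess over $233,100 is $7,833 ≥ base, so the credit is $0. total $754 + $0 = $754
Nadia ($406,300): Apprenticeship Credit: income exceeds $316,700 by $89,600, which is 45 full-or-partial $2,000 increments; reduction = 45 × $20 = $900, leaving $154. Disability Support Credit: 7% of the $173,200 excess over $233,100 is $12,124 ≥ base, so the credit is $0. total $154 + $0 = $154
Difference: |$754 − $154| = $600.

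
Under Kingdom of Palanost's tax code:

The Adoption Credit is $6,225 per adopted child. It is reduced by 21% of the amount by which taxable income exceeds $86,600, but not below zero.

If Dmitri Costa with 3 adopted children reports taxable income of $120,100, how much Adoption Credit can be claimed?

Adoption Credit: base = 3 × $6,225 = $18,675. 21% of the $33,500 excess over $86,600 is $7,035; credit = $18,675 − $7,035 = $11,640.

$11,640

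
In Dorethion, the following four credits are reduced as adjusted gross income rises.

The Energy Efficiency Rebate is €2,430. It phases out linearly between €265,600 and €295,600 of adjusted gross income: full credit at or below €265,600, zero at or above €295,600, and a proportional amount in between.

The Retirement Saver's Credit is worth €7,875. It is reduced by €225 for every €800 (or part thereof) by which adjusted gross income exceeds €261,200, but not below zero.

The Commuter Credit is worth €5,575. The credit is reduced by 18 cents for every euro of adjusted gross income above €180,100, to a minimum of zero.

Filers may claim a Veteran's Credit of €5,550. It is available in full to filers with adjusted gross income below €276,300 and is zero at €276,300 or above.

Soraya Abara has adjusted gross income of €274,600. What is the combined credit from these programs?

€11,301

Energy Efficiency Rebate: €274,600 is €9,000 into a €30,000 phase-out range, leaving 21,000/30,000 of the credit: €2,430 × 21,000/30,000 = €1,701.
Retirement Saver's Credit: income exceeds €261,200 by €13,400, which is 17 full-or-partial €800 increments; reduction = 17 × €225 = €3,825, leaving €4,050.
Commuter Credit: 18% of the €94,500 excess over €180,100 is €17,010 ≥ base, so the credit is €0.
Veteran's Credit: €274,600 is below the €276,300 cutoff, so the full €5,550 applies.
Total: €1,701 + €4,050 + €0 + €5,550 = €11,301.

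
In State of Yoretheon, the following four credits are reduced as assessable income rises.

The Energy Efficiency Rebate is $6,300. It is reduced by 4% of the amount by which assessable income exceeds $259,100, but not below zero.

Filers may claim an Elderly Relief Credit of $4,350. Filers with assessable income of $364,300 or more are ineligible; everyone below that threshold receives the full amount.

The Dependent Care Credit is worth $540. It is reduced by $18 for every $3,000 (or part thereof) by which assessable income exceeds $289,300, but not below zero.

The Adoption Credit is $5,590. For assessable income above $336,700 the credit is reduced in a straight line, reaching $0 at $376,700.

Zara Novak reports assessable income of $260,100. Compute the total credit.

Energy Efficiency Rebate: 4% of the $1,000 excess over $259,100 is $40; credit = $6,300 − $40 = $6,260.
Elderly Relief Credit: $260,100 is below the $364,300 cutoff, so the full $4,350 applies.
Dependent Care Credit: $260,100 is at or below the $289,300 threshold, so the full $540 applies.
Adoption Credit: $260,100 is at or below the $336,700 threshold, so the full $5,590 applies.
Total: $6,260 + $4,350 + $540 + $5,590 = $16,740.

$16,740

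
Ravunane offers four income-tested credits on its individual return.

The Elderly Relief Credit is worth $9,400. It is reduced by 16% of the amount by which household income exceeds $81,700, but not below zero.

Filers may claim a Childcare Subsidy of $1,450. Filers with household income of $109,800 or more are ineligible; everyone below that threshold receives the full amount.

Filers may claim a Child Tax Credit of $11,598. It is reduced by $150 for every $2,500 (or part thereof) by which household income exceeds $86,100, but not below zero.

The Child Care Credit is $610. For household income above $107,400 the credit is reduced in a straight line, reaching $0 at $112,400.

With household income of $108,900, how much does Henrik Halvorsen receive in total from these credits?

Elderly Relief Credit: 16% of the $27,200 excess over $81,700 is $4,352; credit = $9,400 − $4,352 = $5,048.
Childcare Subsidy: $108,900 is below the $109,800 cutoff, so the full $1,450 applies.
Child Tax Credit: income exceeds $86,100 by $22,800, which is 10 full-or-partial $2,500 increments; reduction = 10 × $150 = $1,500, leaving $10,098.
Child Care Credit: $108,900 is $1,500 into a $5,000 phase-out range, leaving 3,500/5,000 of the credit: $610 × 3,500/5,000 = $427.
Total: $5,048 + $1,450 + $10,098 + $427 = $17,023.

$17,023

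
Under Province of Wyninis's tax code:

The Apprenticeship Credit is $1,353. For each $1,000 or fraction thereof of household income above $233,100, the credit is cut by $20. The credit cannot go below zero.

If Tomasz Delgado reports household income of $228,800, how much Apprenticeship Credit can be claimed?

Apprenticeship Credit: $228,800 is at or below the $233,100 threshold, so the full $1,353 applies.

$1,353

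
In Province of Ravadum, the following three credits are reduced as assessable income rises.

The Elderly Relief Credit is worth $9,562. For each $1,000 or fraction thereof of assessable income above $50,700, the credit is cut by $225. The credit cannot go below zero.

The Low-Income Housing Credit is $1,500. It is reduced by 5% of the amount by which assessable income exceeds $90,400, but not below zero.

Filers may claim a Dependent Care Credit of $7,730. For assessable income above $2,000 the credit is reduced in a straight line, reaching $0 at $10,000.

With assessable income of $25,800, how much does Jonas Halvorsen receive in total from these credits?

Elderly Relief Credit: $25,800 is at or below the $50,700 threshold, so the full $9,562 applies.
Low-Income Housing Credit: $25,800 is at or below the $90,400 threshold, so the full $1,500 applies.
Dependent Care Credit: $25,800 is at or above $10,000, so the credit is $0.
Total: $9,562 + $1,500 + $0 = $11,062.

$11,062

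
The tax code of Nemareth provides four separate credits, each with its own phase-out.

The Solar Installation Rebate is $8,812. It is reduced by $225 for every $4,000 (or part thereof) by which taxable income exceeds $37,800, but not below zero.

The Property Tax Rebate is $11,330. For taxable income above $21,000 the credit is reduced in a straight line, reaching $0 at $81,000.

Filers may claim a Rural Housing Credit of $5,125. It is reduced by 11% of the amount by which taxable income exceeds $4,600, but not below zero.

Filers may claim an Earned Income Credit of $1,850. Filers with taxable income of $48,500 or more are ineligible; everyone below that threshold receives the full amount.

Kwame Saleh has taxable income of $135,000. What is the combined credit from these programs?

Solar Installation Rebate: income exceeds $37,800 by $97,200, which is 25 full-or-partial $4,000 increments; reduction = 25 × $225 = $5,625, leaving $3,187.
Property Tax Rebate: $135,000 is at or above $81,000, so the credit is $0.
Rural Housing Credit: 11% of the $130,400 excess over $4,600 is $14,344 ≥ base, so the credit is $0.
Earned Income Credit: $135,000 meets or exceeds the $48,500 cutoff, so the credit is $0.
Total: $3,187 + $0 + $0 + $0 = $3,187.

$3,187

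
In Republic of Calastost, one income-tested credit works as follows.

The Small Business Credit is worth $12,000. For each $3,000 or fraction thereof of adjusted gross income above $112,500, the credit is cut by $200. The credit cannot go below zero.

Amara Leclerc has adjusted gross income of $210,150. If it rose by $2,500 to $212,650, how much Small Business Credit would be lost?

$200

At $210,150 — income exceeds $112,500 by $97,650, which is 33 full-or-partial $3,000 increments; reduction = 33 × $200 = $6,600, leaving $5,400.
At $212,650 — income exceeds $112,500 by $100,150, which is 34 full-or-partial $3,000 increments; reduction = 34 × $200 = $6,800, leaving $5,200.
Lost: $5,400 − $5,200 = $200.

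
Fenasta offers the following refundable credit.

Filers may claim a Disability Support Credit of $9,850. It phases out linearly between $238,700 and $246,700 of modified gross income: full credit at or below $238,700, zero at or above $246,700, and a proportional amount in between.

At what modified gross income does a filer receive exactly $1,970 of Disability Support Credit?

$245,100

$1,970 is 1,970/9,850 of the full $9,850, so 7,880/9,850 of the $8,000 range has been used: income = $238,700 + $8,000 × 7,880/9,850 = $245,100.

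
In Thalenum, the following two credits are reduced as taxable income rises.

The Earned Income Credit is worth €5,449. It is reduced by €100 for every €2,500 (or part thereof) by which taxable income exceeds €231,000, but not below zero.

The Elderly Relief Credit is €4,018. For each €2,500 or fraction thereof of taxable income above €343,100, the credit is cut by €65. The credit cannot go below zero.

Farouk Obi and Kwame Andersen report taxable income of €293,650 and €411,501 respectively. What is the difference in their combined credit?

€4,669

Farouk (€293,650): Earned Income Credit: income exceeds €231,000 by €62,650, which is 26 full-or-partial €2,500 increments; reduction = 26 × €100 = €2,600, leaving €2,849. Elderly Relief Credit: €293,650 is at or below the €343,100 threshold, so the full €4,018 applies. total €2,849 + €4,018 = €6,867
Kwame (€411,501): Earned Income Credit: income exceeds €231,000 by €180,501 → 73 increments × €100 = €7,300 ≥ base, so the credit is €0. Elderly Relief Credit: income exceeds €343,100 by €68,401, which is 28 full-or-partial €2,500 increments; reduction = 28 × €65 = €1,820, leaving €2,198. total €0 + €2,198 = €2,198
Difference: |€6,867 − €2,198| = €4,669.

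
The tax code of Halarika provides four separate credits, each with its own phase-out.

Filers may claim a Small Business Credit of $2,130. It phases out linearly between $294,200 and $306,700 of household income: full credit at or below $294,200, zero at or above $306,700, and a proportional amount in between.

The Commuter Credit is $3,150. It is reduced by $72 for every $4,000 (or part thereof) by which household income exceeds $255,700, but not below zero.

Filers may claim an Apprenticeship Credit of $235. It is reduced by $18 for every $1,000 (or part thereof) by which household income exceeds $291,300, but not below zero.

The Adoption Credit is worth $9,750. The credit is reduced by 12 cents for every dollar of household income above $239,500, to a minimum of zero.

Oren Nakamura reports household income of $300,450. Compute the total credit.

$5,842

Small Business Credit: $300,450 is $6,250 into a $12,500 phase-out range, leaving 6,250/12,500 of the credit: $2,130 × 6,250/12,500 = $1,065.
Commuter Credit: income exceeds $255,700 by $44,750, which is 12 full-or-partial $4,000 increments; reduction = 12 × $72 = $864, leaving $2,286.
Apprenticeship Credit: income exceeds $291,300 by $9,150, which is 10 full-or-partial $1,000 increments; reduction = 10 × $18 = $180, leaving $55.
Adoption Credit: 12% of the $60,950 excess over $239,500 is $7,314; credit = $9,750 − $7,314 = $2,436.
Total: $1,065 + $2,286 + $55 + $2,436 = $5,842.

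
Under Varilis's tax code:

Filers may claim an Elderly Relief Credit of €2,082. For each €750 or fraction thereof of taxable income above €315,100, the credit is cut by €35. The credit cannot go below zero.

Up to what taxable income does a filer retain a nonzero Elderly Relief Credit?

€359,350

After 59 increments the reduction is 59 × €35 = €2,065, leaving €17; one more increment wipes it out. Increment 59 ends at excess 59 × €750 = €44,250, so the highest qualifying income is €315,100 + €44,250 = €359,350.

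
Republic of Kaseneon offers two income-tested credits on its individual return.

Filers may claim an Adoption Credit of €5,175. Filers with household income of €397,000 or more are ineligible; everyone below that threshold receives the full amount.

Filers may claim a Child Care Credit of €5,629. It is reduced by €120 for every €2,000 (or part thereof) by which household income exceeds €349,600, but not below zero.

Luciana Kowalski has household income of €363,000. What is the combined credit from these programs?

€9,964

Adoption Credit: €363,000 is below the €397,000 cutoff, so the full €5,175 applies.
Child Care Credit: income exceeds €349,600 by €13,400, which is 7 full-or-partial €2,000 increments; reduction = 7 × €120 = €840, leaving €4,789.
Total: €5,175 + €4,789 = €9,964.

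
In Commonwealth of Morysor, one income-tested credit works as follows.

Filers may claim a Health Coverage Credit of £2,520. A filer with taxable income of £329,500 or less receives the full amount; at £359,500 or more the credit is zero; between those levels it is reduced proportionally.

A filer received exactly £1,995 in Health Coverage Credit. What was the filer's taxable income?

£1,995 is 1,995/2,520 of the full £2,520, so 525/2,520 of the £30,000 range has been used: income = £329,500 + £30,000 × 525/2,520 = £335,750.

£335,750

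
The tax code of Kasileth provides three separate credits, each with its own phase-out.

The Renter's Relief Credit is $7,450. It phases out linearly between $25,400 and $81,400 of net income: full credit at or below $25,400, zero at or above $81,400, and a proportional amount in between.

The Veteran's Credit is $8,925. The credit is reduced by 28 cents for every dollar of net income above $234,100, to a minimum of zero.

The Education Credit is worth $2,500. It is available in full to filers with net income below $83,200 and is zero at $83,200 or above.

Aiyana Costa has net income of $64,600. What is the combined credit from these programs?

Renter's Relief Credit: $64,600 is $39,200 into a $56,000 phase-out range, leaving 16,800/56,000 of the credit: $7,450 × 16,800/56,000 = $2,235.
Veteran's Credit: $64,600 is at or below the $234,100 threshold, so the full $8,925 applies.
Education Credit: $64,600 is below the $83,200 cutoff, so the full $2,500 applies.
Total: $2,235 + $8,925 + $2,500 = $13,660.

$13,660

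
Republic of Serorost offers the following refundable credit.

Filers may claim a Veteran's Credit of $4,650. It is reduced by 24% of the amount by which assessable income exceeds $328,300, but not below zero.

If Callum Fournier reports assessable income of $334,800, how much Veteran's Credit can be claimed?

$3,090

Veteran's Credit: 24% of the $6,500 excess over $328,300 is $1,560; credit = $4,650 − $1,560 = $3,090.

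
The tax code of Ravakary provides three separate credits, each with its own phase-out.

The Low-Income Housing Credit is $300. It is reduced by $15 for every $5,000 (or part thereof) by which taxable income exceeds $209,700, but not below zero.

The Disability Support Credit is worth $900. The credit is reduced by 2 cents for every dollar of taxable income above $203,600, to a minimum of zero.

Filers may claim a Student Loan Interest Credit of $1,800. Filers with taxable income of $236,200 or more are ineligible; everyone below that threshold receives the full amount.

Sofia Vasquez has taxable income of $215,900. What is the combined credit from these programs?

Low-Income Housing Credit: income exceeds $209,700 by $6,200, which is 2 full-or-partial $5,000 increments; reduction = 2 × $15 = $30, leaving $270.
Disability Support Credit: 2% of the $12,300 excess over $203,600 is $246; credit = $900 − $246 = $654.
Student Loan Interest Credit: $215,900 is below the $236,200 cutoff, so the full $1,800 applies.
Total: $270 + $654 + $1,800 = $2,724.

$2,724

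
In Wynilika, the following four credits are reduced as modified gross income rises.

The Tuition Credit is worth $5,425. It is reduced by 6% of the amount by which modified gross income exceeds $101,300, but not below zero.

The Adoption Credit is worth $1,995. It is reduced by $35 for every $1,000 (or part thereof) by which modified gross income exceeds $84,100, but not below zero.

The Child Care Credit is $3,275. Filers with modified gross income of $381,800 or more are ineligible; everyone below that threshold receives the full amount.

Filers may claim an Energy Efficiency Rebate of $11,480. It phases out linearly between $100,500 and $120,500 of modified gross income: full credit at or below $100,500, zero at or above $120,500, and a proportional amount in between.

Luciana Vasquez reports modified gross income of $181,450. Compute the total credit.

$3,891

Tuition Credit: 6% of the $80,150 excess over $101,300 is $4,809; credit = $5,425 − $4,809 = $616.
Adoption Credit: income exceeds $84,100 by $97,350 → 98 increments × $35 = $3,430 ≥ base, so the credit is $0.
Child Care Credit: $181,450 is below the $381,800 cutoff, so the full $3,275 applies.
Energy Efficiency Rebate: $181,450 is at or above $120,500, so the credit is $0.
Total: $616 + $0 + $3,275 + $0 = $3,891.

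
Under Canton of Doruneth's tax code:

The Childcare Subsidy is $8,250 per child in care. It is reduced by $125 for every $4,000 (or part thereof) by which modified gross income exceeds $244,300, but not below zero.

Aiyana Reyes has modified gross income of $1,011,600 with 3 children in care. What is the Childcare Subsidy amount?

Childcare Subsidy: base = 3 × $8,250 = $24,750. income exceeds $244,300 by $767,300, which is 192 full-or-partial $4,000 increments; reduction = 192 × $125 = $24,000, leaving $750.

$750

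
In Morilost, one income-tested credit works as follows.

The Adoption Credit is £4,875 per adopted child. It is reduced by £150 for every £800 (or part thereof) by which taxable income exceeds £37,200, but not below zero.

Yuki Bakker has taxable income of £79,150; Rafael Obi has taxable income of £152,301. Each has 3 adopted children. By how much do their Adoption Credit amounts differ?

£6,675

Yuki (£79,150): Adoption Credit: base = 3 × £4,875 = £14,625. income exceeds £37,200 by £41,950, which is 53 full-or-partial £800 increments; reduction = 53 × £150 = £7,950, leaving £6,675.
Rafael (£152,301): Adoption Credit: base = 3 × £4,875 = £14,625. income exceeds £37,200 by £115,101 → 144 increments × £150 = £21,600 ≥ base, so the credit is £0.
Difference: |£6,675 − £0| = £6,675.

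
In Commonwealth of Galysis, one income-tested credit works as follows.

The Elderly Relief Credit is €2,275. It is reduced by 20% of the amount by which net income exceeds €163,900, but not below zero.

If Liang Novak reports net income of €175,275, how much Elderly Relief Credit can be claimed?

€0

Elderly Relief Credit: 20% of the €11,375 excess over €163,900 is €2,275 ≥ base, so the credit is €0.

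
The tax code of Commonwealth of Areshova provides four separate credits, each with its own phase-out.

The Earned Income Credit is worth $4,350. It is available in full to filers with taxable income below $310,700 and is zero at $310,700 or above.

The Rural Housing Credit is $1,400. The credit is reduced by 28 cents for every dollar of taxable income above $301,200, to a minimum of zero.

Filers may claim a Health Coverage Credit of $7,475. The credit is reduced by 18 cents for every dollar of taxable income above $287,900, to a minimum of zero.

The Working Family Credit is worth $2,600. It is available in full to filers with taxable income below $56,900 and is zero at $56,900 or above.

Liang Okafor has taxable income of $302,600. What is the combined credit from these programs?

$10,187

Earned Income Credit: $302,600 is below the $310,700 cutoff, so the full $4,350 applies.
Rural Housing Credit: 28% of the $1,400 excess over $301,200 is $392; credit = $1,400 − $392 = $1,008.
Health Coverage Credit: 18% of the $14,700 excess over $287,900 is $2,646; credit = $7,475 − $2,646 = $4,829.
Working Family Credit: $302,600 meets or exceeds the $56,900 cutoff, so the credit is $0.
Total: $4,350 + $1,008 + $4,829 + $0 = $10,187.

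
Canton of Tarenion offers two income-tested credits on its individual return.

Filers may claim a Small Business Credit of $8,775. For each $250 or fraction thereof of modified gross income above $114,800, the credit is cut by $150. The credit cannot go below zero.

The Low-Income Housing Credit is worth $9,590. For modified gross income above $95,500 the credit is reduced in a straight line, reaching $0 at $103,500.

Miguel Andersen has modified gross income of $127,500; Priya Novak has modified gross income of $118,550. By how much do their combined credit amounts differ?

Miguel ($127,500): Small Business Credit: income exceeds $114,800 by $12,700, which is 51 full-or-partial $250 increments; reduction = 51 × $150 = $7,650, leaving $1,125. Low-Income Housing Credit: $127,500 is at or above $103,500, so the credit is $0. total $1,125 + $0 = $1,125
Priya ($118,550): Small Business Credit: income exceeds $114,800 by $3,750, which is 15 full-or-partial $250 increments; reduction = 15 × $150 = $2,250, leaving $6,525. Low-Income Housing Credit: $118,550 is at or above $103,500, so the credit is $0. total $6,525 + $0 = $6,525
Difference: |$1,125 − $6,525| = $5,400.

$5,400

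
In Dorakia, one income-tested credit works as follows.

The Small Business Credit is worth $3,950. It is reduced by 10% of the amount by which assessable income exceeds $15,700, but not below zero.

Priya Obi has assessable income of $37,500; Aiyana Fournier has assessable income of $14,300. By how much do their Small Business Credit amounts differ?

$2,180

Priya ($37,500): Small Business Credit: 10% of the $21,800 excess over $15,700 is $2,180; credit = $3,950 − $2,180 = $1,770.
Aiyana ($14,300): Small Business Credit: $14,300 is at or below the $15,700 threshold, so the full $3,950 applies.
Difference: |$1,770 − $3,950| = $2,180.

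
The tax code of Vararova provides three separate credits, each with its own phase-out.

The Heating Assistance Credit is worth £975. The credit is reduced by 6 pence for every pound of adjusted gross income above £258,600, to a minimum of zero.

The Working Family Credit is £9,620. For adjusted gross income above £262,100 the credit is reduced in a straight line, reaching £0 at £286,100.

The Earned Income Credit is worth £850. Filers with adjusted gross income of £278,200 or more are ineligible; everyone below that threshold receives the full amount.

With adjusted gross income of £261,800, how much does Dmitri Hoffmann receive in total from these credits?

£11,253

Heating Assistance Credit: 6% of the £3,200 excess over £258,600 is £192; credit = £975 − £192 = £783.
Working Family Credit: £261,800 is at or below the £262,100 threshold, so the full £9,620 applies.
Earned Income Credit: £261,800 is below the £278,200 cutoff, so the full £850 applies.
Total: £783 + £9,620 + £850 = £11,253.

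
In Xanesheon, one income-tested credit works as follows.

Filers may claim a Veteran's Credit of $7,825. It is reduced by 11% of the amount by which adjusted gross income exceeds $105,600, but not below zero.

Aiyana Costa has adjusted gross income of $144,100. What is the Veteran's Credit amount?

Veteran's Credit: 11% of the $38,500 excess over $105,600 is $4,235; credit = $7,825 − $4,235 = $3,590.

$3,590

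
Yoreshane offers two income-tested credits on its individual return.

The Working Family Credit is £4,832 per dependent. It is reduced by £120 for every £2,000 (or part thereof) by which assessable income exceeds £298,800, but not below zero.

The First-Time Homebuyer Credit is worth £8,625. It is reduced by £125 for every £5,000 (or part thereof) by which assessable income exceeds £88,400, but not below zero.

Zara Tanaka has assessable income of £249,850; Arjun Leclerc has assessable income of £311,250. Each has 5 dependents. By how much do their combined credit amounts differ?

£2,340

Zara (£249,850): Working Family Credit: base = 5 × £4,832 = £24,160. £249,850 is at or below the £298,800 threshold, so the full £24,160 applies. First-Time Homebuyer Credit: income exceeds £88,400 by £161,450, which is 33 full-or-partial £5,000 increments; reduction = 33 × £125 = £4,125, leaving £4,500. total £24,160 + £4,500 = £28,660
Arjun (£311,250): Working Family Credit: base = 5 × £4,832 = £24,160. income exceeds £298,800 by £12,450, which is 7 full-or-partial £2,000 increments; reduction = 7 × £120 = £840, leaving £23,320. First-Time Homebuyer Credit: income exceeds £88,400 by £222,850, which is 45 full-or-partial £5,000 increments; reduction = 45 × £125 = £5,625, leaving £3,000. total £23,320 + £3,000 = £26,320
Difference: |£28,660 − £26,320| = £2,340.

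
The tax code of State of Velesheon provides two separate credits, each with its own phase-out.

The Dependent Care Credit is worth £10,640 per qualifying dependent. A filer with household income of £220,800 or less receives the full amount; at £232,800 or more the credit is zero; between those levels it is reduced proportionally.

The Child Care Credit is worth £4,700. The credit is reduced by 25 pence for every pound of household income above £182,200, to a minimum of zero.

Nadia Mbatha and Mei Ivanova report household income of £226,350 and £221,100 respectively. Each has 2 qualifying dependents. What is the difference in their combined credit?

£9,310

Nadia (£226,350): Dependent Care Credit: base = 2 × £10,640 = £21,280. £226,350 is £5,550 into a £12,000 phase-out range, leaving 6,450/12,000 of the credit: £21,280 × 6,450/12,000 = £11,438. Child Care Credit: 25% of the £44,150 excess over £182,200 is £11,037.50 ≥ base, so the credit is £0. total £11,438 + £0 = £11,438
Mei (£221,100): Dependent Care Credit: base = 2 × £10,640 = £21,280. £221,100 is £300 into a £12,000 phase-out range, leaving 11,700/12,000 of the credit: £21,280 × 11,700/12,000 = £20,748. Child Care Credit: 25% of the £38,900 excess over £182,200 is £9,725 ≥ base, so the credit is £0. total £20,748 + £0 = £20,748
Difference: |£11,438 − £20,748| = £9,310.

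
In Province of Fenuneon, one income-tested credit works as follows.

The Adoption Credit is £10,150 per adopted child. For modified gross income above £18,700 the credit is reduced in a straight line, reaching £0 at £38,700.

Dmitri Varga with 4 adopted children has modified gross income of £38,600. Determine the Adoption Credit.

£203

Adoption Credit: base = 4 × £10,150 = £40,600. £38,600 is £19,900 into a £20,000 phase-out range, leaving 100/20,000 of the credit: £40,600 × 100/20,000 = £203.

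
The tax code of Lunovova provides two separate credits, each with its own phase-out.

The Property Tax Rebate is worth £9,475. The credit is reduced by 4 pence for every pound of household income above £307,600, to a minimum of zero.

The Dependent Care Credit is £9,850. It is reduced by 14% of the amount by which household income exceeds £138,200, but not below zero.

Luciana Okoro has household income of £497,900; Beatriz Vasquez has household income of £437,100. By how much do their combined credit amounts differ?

Luciana (£497,900): Property Tax Rebate: 4% of the £190,300 excess over £307,600 is £7,612; credit = £9,475 − £7,612 = £1,863. Dependent Care Credit: 14% of the £359,700 excess over £138,200 is £50,358 ≥ base, so the credit is £0. total £1,863 + £0 = £1,863
Beatriz (£437,100): Property Tax Rebate: 4% of the £129,500 excess over £307,600 is £5,180; credit = £9,475 − £5,180 = £4,295. Dependent Care Credit: 14% of the £298,900 excess over £138,200 is £41,846 ≥ base, so the credit is £0. total £4,295 + £0 = £4,295
Difference: |£1,863 − £4,295| = £2,432.

£2,432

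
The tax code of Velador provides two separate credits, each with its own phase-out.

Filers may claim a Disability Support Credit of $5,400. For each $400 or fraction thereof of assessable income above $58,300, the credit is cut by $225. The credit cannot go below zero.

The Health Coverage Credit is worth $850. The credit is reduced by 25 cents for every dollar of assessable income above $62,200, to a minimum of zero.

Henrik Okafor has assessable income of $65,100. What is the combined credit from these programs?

$1,700

Disability Support Credit: income exceeds $58,300 by $6,800, which is 17 full-or-partial $400 increments; reduction = 17 × $225 = $3,825, leaving $1,575.
Health Coverage Credit: 25% of the $2,900 excess over $62,200 is $725; credit = $850 − $725 = $125.
Total: $1,575 + $125 = $1,700.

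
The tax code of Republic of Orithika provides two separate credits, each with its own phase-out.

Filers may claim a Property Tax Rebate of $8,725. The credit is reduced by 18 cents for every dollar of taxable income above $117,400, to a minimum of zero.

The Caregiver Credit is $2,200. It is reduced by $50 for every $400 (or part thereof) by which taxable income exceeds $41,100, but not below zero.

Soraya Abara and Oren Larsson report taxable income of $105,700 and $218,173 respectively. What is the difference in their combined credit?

Soraya ($105,700): Property Tax Rebate: $105,700 is at or below the $117,400 threshold, so the full $8,725 applies. Caregiver Credit: income exceeds $41,100 by $64,600 → 162 increments × $50 = $8,100 ≥ base, so the credit is $0. total $8,725 + $0 = $8,725
Oren ($218,173): Property Tax Rebate: 18% of the $100,773 excess over $117,400 is $18,139.14 ≥ base, so the credit is $0. Caregiver Credit: income exceeds $41,100 by $177,073 → 443 increments × $50 = $22,150 ≥ base, so the credit is $0. total $0 + $0 = $0
Difference: |$8,725 − $0| = $8,725.

$8,725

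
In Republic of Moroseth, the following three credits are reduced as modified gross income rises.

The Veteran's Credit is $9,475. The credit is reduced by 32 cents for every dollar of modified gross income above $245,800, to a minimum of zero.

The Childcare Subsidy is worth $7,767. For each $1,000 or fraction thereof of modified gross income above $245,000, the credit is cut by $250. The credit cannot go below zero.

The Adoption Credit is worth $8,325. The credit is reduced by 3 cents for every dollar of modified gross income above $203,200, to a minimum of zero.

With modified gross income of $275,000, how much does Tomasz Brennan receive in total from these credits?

$6,569

Veteran's Credit: 32% of the $29,200 excess over $245,800 is $9,344; credit = $9,475 − $9,344 = $131.
Childcare Subsidy: income exceeds $245,000 by $30,000, which is 30 full-or-partial $1,000 increments; reduction = 30 × $250 = $7,500, leaving $267.
Adoption Credit: 3% of the $71,800 excess over $203,200 is $2,154; credit = $8,325 − $2,154 = $6,171.
Total: $131 + $267 + $6,171 = $6,569.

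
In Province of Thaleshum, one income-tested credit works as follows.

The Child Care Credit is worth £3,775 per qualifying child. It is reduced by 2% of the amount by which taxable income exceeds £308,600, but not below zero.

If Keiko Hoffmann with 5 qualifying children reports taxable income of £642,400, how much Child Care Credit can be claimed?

£12,199

Child Care Credit: base = 5 × £3,775 = £18,875. 2% of the £333,800 excess over £308,600 is £6,676; credit = £18,875 − £6,676 = £12,199.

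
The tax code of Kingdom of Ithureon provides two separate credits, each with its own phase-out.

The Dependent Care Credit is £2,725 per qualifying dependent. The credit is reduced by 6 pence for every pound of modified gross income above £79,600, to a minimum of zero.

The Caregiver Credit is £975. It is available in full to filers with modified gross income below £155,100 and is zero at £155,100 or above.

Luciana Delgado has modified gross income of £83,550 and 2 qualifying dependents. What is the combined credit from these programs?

£6,188

Dependent Care Credit: base = 2 × £2,725 = £5,450. 6% of the £3,950 excess over £79,600 is £237; credit = £5,450 − £237 = £5,213.
Caregiver Credit: £83,550 is below the £155,100 cutoff, so the full £975 applies.
Total: £5,213 + £975 = £6,188.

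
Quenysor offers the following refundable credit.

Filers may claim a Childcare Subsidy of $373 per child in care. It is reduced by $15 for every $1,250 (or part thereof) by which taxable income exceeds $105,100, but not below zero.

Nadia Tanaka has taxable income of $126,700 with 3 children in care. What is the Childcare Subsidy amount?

Childcare Subsidy: base = 3 × $373 = $1,119. income exceeds $105,100 by $21,600, which is 18 full-or-partial $1,250 increments; reduction = 18 × $15 = $270, leaving $849.

$849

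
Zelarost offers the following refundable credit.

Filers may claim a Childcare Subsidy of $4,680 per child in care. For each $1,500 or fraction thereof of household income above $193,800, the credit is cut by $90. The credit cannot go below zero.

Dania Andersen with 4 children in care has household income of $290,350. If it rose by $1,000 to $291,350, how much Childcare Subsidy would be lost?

$90

At $290,350 — base = 4 × $4,680 = $18,720. income exceeds $193,800 by $96,550, which is 65 full-or-partial $1,500 increments; reduction = 65 × $90 = $5,850, leaving $12,870.
At $291,350 — base = 4 × $4,680 = $18,720. income exceeds $193,800 by $97,550, which is 66 full-or-partial $1,500 increments; reduction = 66 × $90 = $5,940, leaving $12,780.
Lost: $12,870 − $12,780 = $90.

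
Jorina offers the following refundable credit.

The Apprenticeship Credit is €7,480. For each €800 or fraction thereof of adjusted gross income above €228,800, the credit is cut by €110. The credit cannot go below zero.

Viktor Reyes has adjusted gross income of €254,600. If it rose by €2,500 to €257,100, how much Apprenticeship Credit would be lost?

€330

At €254,600 — income exceeds €228,800 by €25,800, which is 33 full-or-partial €800 increments; reduction = 33 × €110 = €3,630, leaving €3,850.
At €257,100 — income exceeds €228,800 by €28,300, which is 36 full-or-partial €800 increments; reduction = 36 × €110 = €3,960, leaving €3,520.
Lost: €3,850 − €3,520 = €330.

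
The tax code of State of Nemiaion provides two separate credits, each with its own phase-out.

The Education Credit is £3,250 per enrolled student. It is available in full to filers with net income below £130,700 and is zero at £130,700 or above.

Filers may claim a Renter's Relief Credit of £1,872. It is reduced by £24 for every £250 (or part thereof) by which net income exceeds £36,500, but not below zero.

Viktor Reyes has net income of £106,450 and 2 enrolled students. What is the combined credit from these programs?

£6,500

Education Credit: base = 2 × £3,250 = £6,500. £106,450 is below the £130,700 cutoff, so the full £6,500 applies.
Renter's Relief Credit: income exceeds £36,500 by £69,950 → 280 increments × £24 = £6,720 ≥ base, so the credit is £0.
Total: £6,500 + £0 = £6,500.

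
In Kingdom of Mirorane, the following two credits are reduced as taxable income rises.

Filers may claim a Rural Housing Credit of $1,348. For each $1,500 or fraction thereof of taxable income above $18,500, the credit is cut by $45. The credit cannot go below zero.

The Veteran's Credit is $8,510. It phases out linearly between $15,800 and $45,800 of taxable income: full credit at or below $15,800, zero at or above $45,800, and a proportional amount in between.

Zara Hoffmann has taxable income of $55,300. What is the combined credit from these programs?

Rural Housing Credit: income exceeds $18,500 by $36,800, which is 25 full-or-partial $1,500 increments; reduction = 25 × $45 = $1,125, leaving $223.
Veteran's Credit: $55,300 is at or above $45,800, so the credit is $0.
Total: $223 + $0 = $223.

$223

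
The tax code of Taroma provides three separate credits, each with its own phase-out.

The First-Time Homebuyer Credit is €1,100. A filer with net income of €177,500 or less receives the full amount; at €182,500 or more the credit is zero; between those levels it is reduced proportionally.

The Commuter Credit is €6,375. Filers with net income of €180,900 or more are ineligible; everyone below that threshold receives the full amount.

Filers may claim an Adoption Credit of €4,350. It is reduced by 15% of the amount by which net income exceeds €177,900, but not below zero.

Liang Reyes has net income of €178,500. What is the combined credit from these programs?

€11,515

First-Time Homebuyer Credit: €178,500 is €1,000 into a €5,000 phase-out range, leaving 4,000/5,000 of the credit: €1,100 × 4,000/5,000 = €880.
Commuter Credit: €178,500 is below the €180,900 cutoff, so the full €6,375 applies.
Adoption Credit: 15% of the €600 excess over €177,900 is €90; credit = €4,350 − €90 = €4,260.
Total: €880 + €6,375 + €4,260 = €11,515.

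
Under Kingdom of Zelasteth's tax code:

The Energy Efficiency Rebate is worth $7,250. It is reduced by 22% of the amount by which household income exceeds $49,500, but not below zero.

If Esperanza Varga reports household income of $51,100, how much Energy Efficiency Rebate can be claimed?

Energy Efficiency Rebate: 22% of the $1,600 excess over $49,500 is $352; credit = $7,250 − $352 = $6,898.

$6,898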